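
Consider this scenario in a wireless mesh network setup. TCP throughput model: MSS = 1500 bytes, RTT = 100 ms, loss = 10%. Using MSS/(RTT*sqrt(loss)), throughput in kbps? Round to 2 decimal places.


Given: MSS = 1500 bytes, RTT = 100 ms, loss = 10%
RTT in seconds = 100 / 1000 = 0.1
Loss rate = 10% = 0.1
sqrt(loss) = sqrt(0.1) = 0.316227766017
Throughput (bytes/s) = 1500 / (0.1 * 0.316227766017) = 47434.1649
Throughput (kbps) = 47434.1649 * 8 / 1000 = 379.473319 -> 379.47 kbps (2 dp)

379.47


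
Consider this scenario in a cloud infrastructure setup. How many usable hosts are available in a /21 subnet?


Given: subnet mask /21
Host bits = 32 - 21 = 11
Total addresses = 2^11 = 2048
Usable hosts = 2048 - 2 (network + broadcast) = 2046

2046


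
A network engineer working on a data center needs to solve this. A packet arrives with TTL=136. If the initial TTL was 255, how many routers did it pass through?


Given: initial TTL = 255, received TTL = 136
Hops = initial TTL - received TTL
Hops = 255 - 136 = 119

119


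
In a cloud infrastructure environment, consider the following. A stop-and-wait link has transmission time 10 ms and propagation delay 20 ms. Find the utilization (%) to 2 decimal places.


Given: Ttrans = 10 ms, Tprop = 20 ms
RTT = 2 * Tprop = 2 * 20 = 40 ms
U = Ttrans / (Ttrans + RTT)
U = 10 / (10 + 40)
U = 10 / 50 = 0.2
U% = 20.00%

20.00


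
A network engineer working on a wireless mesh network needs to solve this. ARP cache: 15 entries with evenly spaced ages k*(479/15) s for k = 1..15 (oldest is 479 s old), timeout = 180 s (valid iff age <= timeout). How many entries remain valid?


Ages are k * 479/15 s for k = 1..15 (spacing = 31.9333 s).
Entry k is valid iff k * 479/15 <= 180 iff k <= 15 * 180 / 479 = 5.6367
n_valid = floor(5.6367) = 5
(n_stale = 15 - 5 = 10)

5


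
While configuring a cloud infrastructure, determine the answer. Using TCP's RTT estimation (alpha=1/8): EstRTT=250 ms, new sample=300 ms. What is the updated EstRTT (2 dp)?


Given: EstRTT = 250 ms, SampleRTT = 300 ms, alpha = 1/8
New EstRTT = (1 - alpha) * EstRTT + alpha * SampleRTT
(7/8) * 250 = 218.75
(1/8) * 300 = 37.5
New EstRTT = 218.75 + 37.5 = 256.25 ms -> 256.25 ms (2 dp)

256.25


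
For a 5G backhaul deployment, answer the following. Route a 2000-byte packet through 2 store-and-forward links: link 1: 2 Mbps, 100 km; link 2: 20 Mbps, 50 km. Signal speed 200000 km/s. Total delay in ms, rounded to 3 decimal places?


Packet = 2000 bytes = 16000 bits. Store-and-forward: sum (t_trans + t_prop) per link.
Link 1: t_trans = 16000/(2*10^6) s = 8.0000 ms; t_prop = 100/200000 s = 0.5000 ms; subtotal = 8.5000 ms
Link 2: t_trans = 16000/(20*10^6) s = 0.8000 ms; t_prop = 50/200000 s = 0.2500 ms; subtotal = 1.0500 ms
End-to-end = 8.5000 + 1.0500 = 9.5500 ms -> 9.550 ms (3 dp)

9.550


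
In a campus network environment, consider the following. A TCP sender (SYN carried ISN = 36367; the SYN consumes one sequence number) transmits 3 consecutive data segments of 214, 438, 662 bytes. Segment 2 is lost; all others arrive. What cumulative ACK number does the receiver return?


SYN uses sequence number 36367; first data byte = ISN + 1 = 36368.
Segment 1: SEQ = 36368, len = 214 B, covers [36368, 36581]
Segment 2: SEQ = 36582, len = 438 B, covers [36582, 37019] [LOST]
Segment 3: SEQ = 37020, len = 662 B, covers [37020, 37681]
In-order data received: bytes [36368, 36581] (segments 1..1).
Segment 2 missing -> gap begins at byte 36582; later segments buffered out of order.
Cumulative ACK = next expected in-order byte = 36368 + 214 = 36582

36582


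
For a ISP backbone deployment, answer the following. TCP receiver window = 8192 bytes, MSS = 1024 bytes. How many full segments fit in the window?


Given: RWND = 8192 bytes, MSS = 1024 bytes
Full segments = floor(RWND / MSS)
Full segments = floor(8192 / 1024)
Full segments = floor(8.0) = 8

8


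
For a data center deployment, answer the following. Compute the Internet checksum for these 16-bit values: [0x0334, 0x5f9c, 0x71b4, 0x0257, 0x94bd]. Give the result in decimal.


Given words: [0x0334, 0x5f9c, 0x71b4, 0x0257, 0x94bd]
Step 1: Sum all words
Raw sum = 820 + 24476 + 29108 + 599 + 38077 = 93080
Step 2: Fold carry: (27544 + 1) = 27545
One's complement = ~27545 & 0xFFFF = 37990

37990


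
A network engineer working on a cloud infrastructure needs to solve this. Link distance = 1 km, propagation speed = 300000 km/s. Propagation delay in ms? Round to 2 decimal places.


Given: distance = 1 km, speed = 300000 km/s
Delay = distance / speed = 1 / 300000 seconds
Delay in ms = 1 * 1000 / 300000
Delay = 0.0033 ms
Rounded to 2 dp = 0.00 ms

0.00


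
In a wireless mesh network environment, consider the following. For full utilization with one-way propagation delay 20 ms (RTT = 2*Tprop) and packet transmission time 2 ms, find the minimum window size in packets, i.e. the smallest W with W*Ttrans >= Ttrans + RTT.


Given: Ttrans = 2 ms, RTT = 40 ms (= 2 * Tprop, Tprop = 20 ms)
Time until first ACK returns = Ttrans + RTT = 2 + 40 = 42 ms
Need W * Ttrans >= Ttrans + RTT  ->  W >= (Ttrans + RTT) / Ttrans
(Ttrans + RTT) / Ttrans = 42 / 2 = 21
W_min = ceil(21) = 21

21


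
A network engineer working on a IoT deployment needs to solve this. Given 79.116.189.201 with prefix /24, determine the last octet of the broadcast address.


Given: IP = 79.116.189.201, prefix = /24
Host bits = 32 - 24 = 8
Network last octet = 201 AND mask = 0
Host part size = 2^8 - 1 = 255
Broadcast last octet = 0 OR 255 = 255

255


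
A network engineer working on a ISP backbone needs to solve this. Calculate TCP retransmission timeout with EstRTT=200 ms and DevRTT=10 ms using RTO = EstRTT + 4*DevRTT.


Given: EstRTT = 200 ms, DevRTT = 10 ms
Timeout = EstRTT + 4 * DevRTT
4 * DevRTT = 4 * 10 = 40
Timeout = 200 + 40 = 240 ms

240


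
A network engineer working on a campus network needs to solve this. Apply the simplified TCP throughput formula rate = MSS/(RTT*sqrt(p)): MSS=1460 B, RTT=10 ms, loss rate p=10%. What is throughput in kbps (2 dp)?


Given: MSS = 1460 bytes, RTT = 10 ms, loss = 10%
RTT in seconds = 10 / 1000 = 0.01
Loss rate = 10% = 0.1
sqrt(loss) = sqrt(0.1) = 0.316227766017
Throughput (bytes/s) = 1460 / (0.01 * 0.316227766017) = 461692.5384
Throughput (kbps) = 461692.5384 * 8 / 1000 = 3693.540307 -> 3693.54 kbps (2 dp)

3693.54


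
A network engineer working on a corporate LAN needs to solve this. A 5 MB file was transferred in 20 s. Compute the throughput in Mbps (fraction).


Given: file = 5 MB, time = 20 s
File in Mb = 5 * 8 = 40 Mb
Throughput = 40 / 20 Mbps
Throughput = 2 Mbps

2


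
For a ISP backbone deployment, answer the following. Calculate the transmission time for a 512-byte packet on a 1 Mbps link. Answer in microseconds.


Given: packet = 512 bytes, bandwidth = 1 Mbps
Packet in bits = 512 * 8 = 4096 bits
Bandwidth = 1 * 10^6 = 1000000 bps
Time = 4096 / 1000000 seconds
Time in us = 4096 * 10^6 / 1000000 = 4096

4096


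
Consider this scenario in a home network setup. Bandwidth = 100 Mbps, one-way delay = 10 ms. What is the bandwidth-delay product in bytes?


Given: bandwidth = 100 Mbps, delay = 10 ms
BDP in bits = 100 * 10^6 * 10 / 1000
BDP in bits = 1000000
BDP in bytes = 1000000 / 8 = 125000

125000


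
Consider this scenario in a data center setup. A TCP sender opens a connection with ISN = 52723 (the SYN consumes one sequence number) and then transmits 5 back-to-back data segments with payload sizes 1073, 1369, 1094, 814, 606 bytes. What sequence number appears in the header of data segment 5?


The SYN occupies sequence number ISN = 52723, so the first data byte is ISN + 1 = 52724.
SEQ of data segment i = (ISN + 1) + sum of payload sizes of segments 1..i-1.
Segment 1: SEQ = 52724, payload = 1073 bytes
Segment 2: SEQ = 53797, payload = 1369 bytes
Segment 3: SEQ = 55166, payload = 1094 bytes
Segment 4: SEQ = 56260, payload = 814 bytes
Segment 5: SEQ = 57074, payload = 606 bytes
SEQ of segment 5 = 52724 + 1073 + 1369 + 1094 + 814 = 57074

57074


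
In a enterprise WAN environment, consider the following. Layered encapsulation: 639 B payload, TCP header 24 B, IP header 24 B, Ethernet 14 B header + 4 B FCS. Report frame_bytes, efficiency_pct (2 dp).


TCP segment = 639 + 24 = 663 B
IP packet = 663 + 24 = 687 B
Ethernet frame = 687 + 14 + 4 = 705 B
Efficiency = app / frame = 639 / 705 = 0.906383 = 90.6383% -> 90.64% (2 dp)

705, 90.64


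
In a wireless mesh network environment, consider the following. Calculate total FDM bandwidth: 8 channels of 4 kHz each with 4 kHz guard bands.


Given: 8 channels, 4 kHz each, guard = 4 kHz
Channel bandwidth = 8 * 4 = 32 kHz
Guard bands = 7 gaps * 4 kHz = 28 kHz
Total = 32 + 28 = 60 kHz

60


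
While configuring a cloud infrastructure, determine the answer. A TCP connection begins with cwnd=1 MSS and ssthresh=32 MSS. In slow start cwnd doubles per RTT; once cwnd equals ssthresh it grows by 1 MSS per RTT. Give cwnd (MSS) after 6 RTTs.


RTT 0: cwnd = 1 MSS (initial)
RTT 1: cwnd = 2 MSS (slow start, doubled)
RTT 2: cwnd = 4 MSS (slow start, doubled)
RTT 3: cwnd = 8 MSS (slow start, doubled)
RTT 4: cwnd = 16 MSS (slow start, doubled)
RTT 5: cwnd = 32 MSS (slow start, doubled)
RTT 6: cwnd = 33 MSS (congestion avoidance, +1)

33


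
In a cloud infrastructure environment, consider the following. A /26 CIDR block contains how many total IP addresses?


Given: CIDR prefix /26
Host bits = 32 - 26 = 6
Total addresses = 2^6 = 64

64


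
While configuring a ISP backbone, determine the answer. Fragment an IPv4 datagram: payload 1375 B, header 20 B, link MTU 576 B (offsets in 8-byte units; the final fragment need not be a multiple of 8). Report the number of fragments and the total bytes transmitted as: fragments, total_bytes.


Max data per non-final fragment = floor((MTU - header)/8)*8 = floor((576 - 20)/8)*8 = floor(556/8)*8 = 552 B
Final fragment needs no 8-byte alignment: it can carry up to MTU - header = 556 B
Non-final fragments needed = ceil((payload - 556) / 552) = ceil(819/552) = ceil(1.4837) = 2
Number of fragments = 2 + 1 = 3
Fragment sizes (data): 2 * 552 B + 271 B (last, 271 <= 556 OK)
Total bytes sent = payload + n_frags * header = 1375 + 3*20 = 1375 + 60 = 1435 B

3, 1435


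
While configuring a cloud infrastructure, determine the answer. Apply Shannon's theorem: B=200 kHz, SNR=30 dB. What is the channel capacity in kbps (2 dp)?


Given: B = 200 kHz, SNR = 30 dB
SNR linear = 10^(30/10) = 1000
1 + SNR = 1001
log2(1001) = 9.9672262588
C = 200 * 1000 * 9.9672262588 = 1993445.2518 bps
C = 1993.445252 kbps -> 1993.45 kbps (2 dp)

1993.45


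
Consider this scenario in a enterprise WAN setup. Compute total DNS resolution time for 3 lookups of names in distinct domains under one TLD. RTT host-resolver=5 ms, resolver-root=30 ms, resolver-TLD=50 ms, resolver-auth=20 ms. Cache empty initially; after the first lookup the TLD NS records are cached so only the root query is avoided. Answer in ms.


Lookup 1 (cold cache): local + root + TLD + auth = 5 + 30 + 50 + 20 = 105 ms
Lookups 2..3 (TLD NS cached -> skip root; new domain -> still ask TLD and auth): local + TLD + auth = 5 + 50 + 20 = 75 ms each
Remaining 2 lookups: 2 * 75 = 150 ms
Total = 105 + 150 = 255 ms

255


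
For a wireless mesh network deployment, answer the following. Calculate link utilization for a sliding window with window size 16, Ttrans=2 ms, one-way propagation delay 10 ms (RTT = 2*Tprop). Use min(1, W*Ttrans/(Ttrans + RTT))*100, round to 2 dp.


Given: W = 16, Ttrans = 2 ms, RTT = 20 ms (= 2 * Tprop, Tprop = 10 ms)
Cycle time = Ttrans + RTT = 2 + 20 = 22 ms (first packet sent until its ACK returns)
W * Ttrans = 16 * 2 = 32 ms of sending per cycle
W * Ttrans / (Ttrans + RTT) = 32 / 22 = 1.454545
U = min(1, 1.454545) = 1.000000
U% = 100.00%

100.00


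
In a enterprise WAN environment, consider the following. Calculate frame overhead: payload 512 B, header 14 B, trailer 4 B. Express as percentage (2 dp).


Given: payload = 512 B, header = 14 B, trailer = 4 B
Overhead bytes = header + trailer = 14 + 4 = 18
Total frame = payload + overhead = 512 + 18 = 530
Overhead % = 18 / 530 * 100 = 3.3962% -> 3.40% (2 dp)

3.40


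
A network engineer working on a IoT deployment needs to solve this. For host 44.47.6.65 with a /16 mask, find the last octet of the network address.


Given: IP = 44.47.6.65, prefix = /16
Subnet mask = 255.255.0.0
Last octet of IP: 65
Last octet of mask: 0
Network last octet = 65 AND 0 = 0

0


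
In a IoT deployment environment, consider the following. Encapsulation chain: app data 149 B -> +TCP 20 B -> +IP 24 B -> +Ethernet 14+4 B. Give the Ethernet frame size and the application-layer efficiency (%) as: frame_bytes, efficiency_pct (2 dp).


TCP segment = 149 + 20 = 169 B
IP packet = 169 + 24 = 193 B
Ethernet frame = 193 + 14 + 4 = 211 B
Efficiency = app / frame = 149 / 211 = 0.706161 = 70.6161% -> 70.62% (2 dp)

211, 70.62


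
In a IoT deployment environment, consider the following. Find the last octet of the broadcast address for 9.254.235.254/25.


Given: IP = 9.254.235.254, prefix = /25
Host bits = 32 - 25 = 7
Network last octet = 254 AND mask = 128
Host part size = 2^7 - 1 = 127
Broadcast last octet = 128 OR 127 = 255

255


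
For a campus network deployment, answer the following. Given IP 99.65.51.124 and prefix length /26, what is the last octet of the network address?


Given: IP = 99.65.51.124, prefix = /26
Subnet mask = 255.255.255.192
Last octet of IP: 124
Last octet of mask: 192
Network last octet = 124 AND 192 = 64

64


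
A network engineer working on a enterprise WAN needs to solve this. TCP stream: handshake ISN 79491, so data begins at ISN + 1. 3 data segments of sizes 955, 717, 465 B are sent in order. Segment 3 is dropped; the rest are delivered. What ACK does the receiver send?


SYN uses sequence number 79491; first data byte = ISN + 1 = 79492.
Segment 1: SEQ = 79492, len = 955 B, covers [79492, 80446]
Segment 2: SEQ = 80447, len = 717 B, covers [80447, 81163]
Segment 3: SEQ = 81164, len = 465 B, covers [81164, 81628] [LOST]
In-order data received: bytes [79492, 81163] (segments 1..2).
Segment 3 missing -> gap begins at byte 81164.
Cumulative ACK = next expected in-order byte = 79492 + 955 + 717 = 81164

81164


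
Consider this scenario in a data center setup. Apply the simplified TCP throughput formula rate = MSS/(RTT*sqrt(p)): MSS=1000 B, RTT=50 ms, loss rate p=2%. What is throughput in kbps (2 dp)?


Given: MSS = 1000 bytes, RTT = 50 ms, loss = 2%
RTT in seconds = 50 / 1000 = 0.05
Loss rate = 2% = 0.02
sqrt(loss) = sqrt(0.02) = 0.141421356237
Throughput (bytes/s) = 1000 / (0.05 * 0.141421356237) = 141421.3562
Throughput (kbps) = 141421.3562 * 8 / 1000 = 1131.370850 -> 1131.37 kbps (2 dp)

1131.37


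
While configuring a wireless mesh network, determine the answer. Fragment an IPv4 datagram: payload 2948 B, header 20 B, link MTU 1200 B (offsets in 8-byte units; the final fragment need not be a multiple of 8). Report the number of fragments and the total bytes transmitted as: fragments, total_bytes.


Max data per non-final fragment = floor((MTU - header)/8)*8 = floor((1200 - 20)/8)*8 = floor(1180/8)*8 = 1176 B
Final fragment needs no 8-byte alignment: it can carry up to MTU - header = 1180 B
Non-final fragments needed = ceil((payload - 1180) / 1176) = ceil(1768/1176) = ceil(1.5034) = 2
Number of fragments = 2 + 1 = 3
Fragment sizes (data): 2 * 1176 B + 596 B (last, 596 <= 1180 OK)
Total bytes sent = payload + n_frags * header = 2948 + 3*20 = 2948 + 60 = 3008 B

3, 3008


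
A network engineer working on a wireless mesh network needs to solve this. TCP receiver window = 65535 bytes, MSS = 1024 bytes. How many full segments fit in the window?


Given: RWND = 65535 bytes, MSS = 1024 bytes
Full segments = floor(RWND / MSS)
Full segments = floor(65535 / 1024)
Full segments = floor(63.999) = 63

63


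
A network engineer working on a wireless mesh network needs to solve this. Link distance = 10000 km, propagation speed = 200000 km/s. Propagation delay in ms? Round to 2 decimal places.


Given: distance = 10000 km, speed = 200000 km/s
Delay = distance / speed = 10000 / 200000 seconds
Delay in ms = 10000 * 1000 / 200000
Delay = 50.0000 ms
Rounded to 2 dp = 50.00 ms

50.00


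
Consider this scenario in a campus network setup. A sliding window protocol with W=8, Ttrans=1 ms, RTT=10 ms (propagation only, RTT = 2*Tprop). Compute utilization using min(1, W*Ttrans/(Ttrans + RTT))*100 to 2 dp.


Given: W = 8, Ttrans = 1 ms, RTT = 10 ms (= 2 * Tprop, Tprop = 5 ms)
Cycle time = Ttrans + RTT = 1 + 10 = 11 ms (first packet sent until its ACK returns)
W * Ttrans = 8 * 1 = 8 ms of sending per cycle
W * Ttrans / (Ttrans + RTT) = 8 / 11 = 0.727273
U = min(1, 0.727273) = 0.727273
U% = 72.73%

72.73


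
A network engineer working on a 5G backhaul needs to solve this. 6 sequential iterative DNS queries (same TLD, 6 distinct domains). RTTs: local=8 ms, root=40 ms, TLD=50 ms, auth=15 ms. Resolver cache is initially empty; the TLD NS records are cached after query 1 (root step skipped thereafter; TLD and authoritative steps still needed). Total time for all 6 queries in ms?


Lookup 1 (cold cache): local + root + TLD + auth = 8 + 40 + 50 + 15 = 113 ms
Lookups 2..6 (TLD NS cached -> skip root; new domain -> still ask TLD and auth): local + TLD + auth = 8 + 50 + 15 = 73 ms each
Remaining 5 lookups: 5 * 73 = 365 ms
Total = 113 + 365 = 478 ms

478


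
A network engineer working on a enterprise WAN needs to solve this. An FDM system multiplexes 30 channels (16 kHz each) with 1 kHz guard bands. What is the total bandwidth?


Given: 30 channels, 16 kHz each, guard = 1 kHz
Channel bandwidth = 30 * 16 = 480 kHz
Guard bands = 29 gaps * 1 kHz = 29 kHz
Total = 480 + 29 = 509 kHz

509


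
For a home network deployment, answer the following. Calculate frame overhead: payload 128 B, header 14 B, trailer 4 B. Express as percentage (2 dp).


Given: payload = 128 B, header = 14 B, trailer = 4 B
Overhead bytes = header + trailer = 14 + 4 = 18
Total frame = payload + overhead = 128 + 18 = 146
Overhead % = 18 / 146 * 100 = 12.3288% -> 12.33% (2 dp)

12.33


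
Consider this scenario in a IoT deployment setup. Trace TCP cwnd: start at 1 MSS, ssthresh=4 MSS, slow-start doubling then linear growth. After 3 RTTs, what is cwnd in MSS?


RTT 0: cwnd = 1 MSS (initial)
RTT 1: cwnd = 2 MSS (slow start, doubled)
RTT 2: cwnd = 4 MSS (slow start, doubled)
RTT 3: cwnd = 5 MSS (congestion avoidance, +1)

5


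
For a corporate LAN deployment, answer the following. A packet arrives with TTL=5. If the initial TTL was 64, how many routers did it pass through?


Given: initial TTL = 64, received TTL = 5
Hops = initial TTL - received TTL
Hops = 64 - 5 = 59

59


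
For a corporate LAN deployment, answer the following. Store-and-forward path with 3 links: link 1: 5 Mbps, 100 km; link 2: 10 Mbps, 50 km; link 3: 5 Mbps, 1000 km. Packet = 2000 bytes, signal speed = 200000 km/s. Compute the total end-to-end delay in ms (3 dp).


Packet = 2000 bytes = 16000 bits. Store-and-forward: sum (t_trans + t_prop) per link.
Link 1: t_trans = 16000/(5*10^6) s = 3.2000 ms; t_prop = 100/200000 s = 0.5000 ms; subtotal = 3.7000 ms
Link 2: t_trans = 16000/(10*10^6) s = 1.6000 ms; t_prop = 50/200000 s = 0.2500 ms; subtotal = 1.8500 ms
Link 3: t_trans = 16000/(5*10^6) s = 3.2000 ms; t_prop = 1000/200000 s = 5.0000 ms; subtotal = 8.2000 ms
End-to-end = 3.7000 + 1.8500 + 8.2000 = 13.7500 ms -> 13.750 ms (3 dp)

13.750


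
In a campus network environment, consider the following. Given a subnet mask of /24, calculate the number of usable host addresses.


Given: subnet mask /24
Host bits = 32 - 24 = 8
Total addresses = 2^8 = 256
Usable hosts = 256 - 2 (network + broadcast) = 254

254


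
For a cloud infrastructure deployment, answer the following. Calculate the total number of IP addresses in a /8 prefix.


Given: CIDR prefix /8
Host bits = 32 - 8 = 24
Total addresses = 2^24 = 16777216

16777216


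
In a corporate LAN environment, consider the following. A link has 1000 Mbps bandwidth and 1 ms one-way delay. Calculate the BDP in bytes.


Given: bandwidth = 1000 Mbps, delay = 1 ms
BDP in bits = 1000 * 10^6 * 1 / 1000
BDP in bits = 1000000
BDP in bytes = 1000000 / 8 = 125000

125000


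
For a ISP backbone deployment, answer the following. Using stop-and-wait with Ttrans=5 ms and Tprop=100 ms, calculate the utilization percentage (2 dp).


Given: Ttrans = 5 ms, Tprop = 100 ms
RTT = 2 * Tprop = 2 * 100 = 200 ms
U = Ttrans / (Ttrans + RTT)
U = 5 / (5 + 200)
U = 5 / 205 = 0.02439
U% = 2.44%

2.44


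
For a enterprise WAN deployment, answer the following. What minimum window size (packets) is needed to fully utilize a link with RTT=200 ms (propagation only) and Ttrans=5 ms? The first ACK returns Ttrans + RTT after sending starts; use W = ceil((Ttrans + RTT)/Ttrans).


Given: Ttrans = 5 ms, RTT = 200 ms (= 2 * Tprop, Tprop = 100 ms)
Time until first ACK returns = Ttrans + RTT = 5 + 200 = 205 ms
Need W * Ttrans >= Ttrans + RTT  ->  W >= (Ttrans + RTT) / Ttrans
(Ttrans + RTT) / Ttrans = 205 / 5 = 41
W_min = ceil(41) = 41

41


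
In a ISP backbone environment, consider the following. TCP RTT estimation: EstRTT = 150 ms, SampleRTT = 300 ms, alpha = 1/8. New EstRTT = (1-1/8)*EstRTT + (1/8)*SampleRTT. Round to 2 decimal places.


Given: EstRTT = 150 ms, SampleRTT = 300 ms, alpha = 1/8
New EstRTT = (1 - alpha) * EstRTT + alpha * SampleRTT
(7/8) * 150 = 131.25
(1/8) * 300 = 37.5
New EstRTT = 131.25 + 37.5 = 168.75 ms -> 168.75 ms (2 dp)

168.75


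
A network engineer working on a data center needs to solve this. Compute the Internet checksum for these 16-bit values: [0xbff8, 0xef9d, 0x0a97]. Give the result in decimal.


Given words: [0xbff8, 0xef9d, 0x0a97]
Step 1: Sum all words
Raw sum = 49144 + 61341 + 2711 = 113196
Step 2: Fold carry: (47660 + 1) = 47661
One's complement = ~47661 & 0xFFFF = 17874

17874


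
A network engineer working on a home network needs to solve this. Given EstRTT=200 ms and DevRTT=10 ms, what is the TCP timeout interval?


Given: EstRTT = 200 ms, DevRTT = 10 ms
Timeout = EstRTT + 4 * DevRTT
4 * DevRTT = 4 * 10 = 40
Timeout = 200 + 40 = 240 ms

240


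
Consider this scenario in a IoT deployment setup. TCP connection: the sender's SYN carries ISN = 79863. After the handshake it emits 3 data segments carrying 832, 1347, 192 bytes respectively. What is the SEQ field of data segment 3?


The SYN occupies sequence number ISN = 79863, so the first data byte is ISN + 1 = 79864.
SEQ of data segment i = (ISN + 1) + sum of payload sizes of segments 1..i-1.
Segment 1: SEQ = 79864, payload = 832 bytes
Segment 2: SEQ = 80696, payload = 1347 bytes
Segment 3: SEQ = 82043, payload = 192 bytes
SEQ of segment 3 = 79864 + 832 + 1347 = 82043

82043


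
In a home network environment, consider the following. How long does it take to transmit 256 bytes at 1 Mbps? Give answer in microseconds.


Given: packet = 256 bytes, bandwidth = 1 Mbps
Packet in bits = 256 * 8 = 2048 bits
Bandwidth = 1 * 10^6 = 1000000 bps
Time = 2048 / 1000000 seconds
Time in us = 2048 * 10^6 / 1000000 = 2048

2048


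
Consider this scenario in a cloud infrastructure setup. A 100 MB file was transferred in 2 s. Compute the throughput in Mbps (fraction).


Given: file = 100 MB, time = 2 s
File in Mb = 100 * 8 = 800 Mb
Throughput = 800 / 2 Mbps
Throughput = 400 Mbps

400


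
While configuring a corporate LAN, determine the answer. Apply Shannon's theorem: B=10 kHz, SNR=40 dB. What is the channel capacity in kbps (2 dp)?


Given: B = 10 kHz, SNR = 40 dB
SNR linear = 10^(40/10) = 10000
1 + SNR = 10001
log2(10001) = 13.2878566418
C = 10 * 1000 * 13.2878566418 = 132878.5664 bps
C = 132.878566 kbps -> 132.88 kbps (2 dp)

132.88


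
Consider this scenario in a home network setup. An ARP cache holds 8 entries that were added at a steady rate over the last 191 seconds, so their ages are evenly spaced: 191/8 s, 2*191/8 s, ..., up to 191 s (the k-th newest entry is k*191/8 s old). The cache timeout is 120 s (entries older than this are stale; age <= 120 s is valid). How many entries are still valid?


Ages are k * 191/8 s for k = 1..8 (spacing = 23.8750 s).
Entry k is valid iff k * 191/8 <= 120 iff k <= 8 * 120 / 191 = 5.0262
n_valid = floor(5.0262) = 5
(n_stale = 8 - 5 = 3)

5


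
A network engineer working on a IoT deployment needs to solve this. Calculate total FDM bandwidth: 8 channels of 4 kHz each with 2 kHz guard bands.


Given: 8 channels, 4 kHz each, guard = 2 kHz
Channel bandwidth = 8 * 4 = 32 kHz
Guard bands = 7 gaps * 2 kHz = 14 kHz
Total = 32 + 14 = 46 kHz

46


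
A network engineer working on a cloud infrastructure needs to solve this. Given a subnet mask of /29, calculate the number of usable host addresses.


Given: subnet mask /29
Host bits = 32 - 29 = 3
Total addresses = 2^3 = 8
Usable hosts = 8 - 2 (network + broadcast) = 6

6


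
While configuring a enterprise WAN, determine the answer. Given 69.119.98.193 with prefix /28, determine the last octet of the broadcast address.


Given: IP = 69.119.98.193, prefix = /28
Host bits = 32 - 28 = 4
Network last octet = 193 AND mask = 192
Host part size = 2^4 - 1 = 15
Broadcast last octet = 192 OR 15 = 207

207


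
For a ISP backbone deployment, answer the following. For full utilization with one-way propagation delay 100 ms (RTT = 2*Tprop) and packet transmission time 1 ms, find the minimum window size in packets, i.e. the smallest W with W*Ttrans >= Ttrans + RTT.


Given: Ttrans = 1 ms, RTT = 200 ms (= 2 * Tprop, Tprop = 100 ms)
Time until first ACK returns = Ttrans + RTT = 1 + 200 = 201 ms
Need W * Ttrans >= Ttrans + RTT  ->  W >= (Ttrans + RTT) / Ttrans
(Ttrans + RTT) / Ttrans = 201 / 1 = 201
W_min = ceil(201) = 201

201


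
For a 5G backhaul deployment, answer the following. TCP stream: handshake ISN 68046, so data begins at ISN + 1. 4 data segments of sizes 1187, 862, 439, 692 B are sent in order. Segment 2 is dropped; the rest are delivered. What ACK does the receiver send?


SYN uses sequence number 68046; first data byte = ISN + 1 = 68047.
Segment 1: SEQ = 68047, len = 1187 B, covers [68047, 69233]
Segment 2: SEQ = 69234, len = 862 B, covers [69234, 70095] [LOST]
Segment 3: SEQ = 70096, len = 439 B, covers [70096, 70534]
Segment 4: SEQ = 70535, len = 692 B, covers [70535, 71226]
In-order data received: bytes [68047, 69233] (segments 1..1).
Segment 2 missing -> gap begins at byte 69234; later segments buffered out of order.
Cumulative ACK = next expected in-order byte = 68047 + 1187 = 69234

69234


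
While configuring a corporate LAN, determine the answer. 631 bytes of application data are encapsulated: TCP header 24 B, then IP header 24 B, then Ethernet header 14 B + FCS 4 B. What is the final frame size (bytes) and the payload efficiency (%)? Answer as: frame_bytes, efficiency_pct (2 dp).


TCP segment = 631 + 24 = 655 B
IP packet = 655 + 24 = 679 B
Ethernet frame = 679 + 14 + 4 = 697 B
Efficiency = app / frame = 631 / 697 = 0.905308 = 90.5308% -> 90.53% (2 dp)

697, 90.53


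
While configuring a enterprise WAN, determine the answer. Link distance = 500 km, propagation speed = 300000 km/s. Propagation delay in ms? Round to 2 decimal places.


Given: distance = 500 km, speed = 300000 km/s
Delay = distance / speed = 500 / 300000 seconds
Delay in ms = 500 * 1000 / 300000
Delay = 1.6667 ms
Rounded to 2 dp = 1.67 ms

1.67


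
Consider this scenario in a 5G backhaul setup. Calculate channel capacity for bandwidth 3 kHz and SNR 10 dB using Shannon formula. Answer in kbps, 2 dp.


Given: B = 3 kHz, SNR = 10 dB
SNR linear = 10^(10/10) = 10
1 + SNR = 11
log2(11) = 3.4594316186
C = 3 * 1000 * 3.4594316186 = 10378.2949 bps
C = 10.378295 kbps -> 10.38 kbps (2 dp)

10.38


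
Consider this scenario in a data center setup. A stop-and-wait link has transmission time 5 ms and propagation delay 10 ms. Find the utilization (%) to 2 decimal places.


Given: Ttrans = 5 ms, Tprop = 10 ms
RTT = 2 * Tprop = 2 * 10 = 20 ms
U = Ttrans / (Ttrans + RTT)
U = 5 / (5 + 20)
U = 5 / 25 = 0.2
U% = 20.00%

20.00


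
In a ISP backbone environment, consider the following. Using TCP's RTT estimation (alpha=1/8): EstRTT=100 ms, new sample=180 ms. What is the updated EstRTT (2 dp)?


Given: EstRTT = 100 ms, SampleRTT = 180 ms, alpha = 1/8
New EstRTT = (1 - alpha) * EstRTT + alpha * SampleRTT
(7/8) * 100 = 87.5
(1/8) * 180 = 22.5
New EstRTT = 87.5 + 22.5 = 110 ms -> 110.00 ms (2 dp)

110.00


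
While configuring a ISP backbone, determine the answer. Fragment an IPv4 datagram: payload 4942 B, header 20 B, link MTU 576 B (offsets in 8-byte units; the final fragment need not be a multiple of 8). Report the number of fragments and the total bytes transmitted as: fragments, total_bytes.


Max data per non-final fragment = floor((MTU - header)/8)*8 = floor((576 - 20)/8)*8 = floor(556/8)*8 = 552 B
Final fragment needs no 8-byte alignment: it can carry up to MTU - header = 556 B
Non-final fragments needed = ceil((payload - 556) / 552) = ceil(4386/552) = ceil(7.9457) = 8
Number of fragments = 8 + 1 = 9
Fragment sizes (data): 8 * 552 B + 526 B (last, 526 <= 556 OK)
Total bytes sent = payload + n_frags * header = 4942 + 9*20 = 4942 + 180 = 5122 B

9, 5122


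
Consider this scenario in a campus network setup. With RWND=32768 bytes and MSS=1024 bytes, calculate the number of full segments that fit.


Given: RWND = 32768 bytes, MSS = 1024 bytes
Full segments = floor(RWND / MSS)
Full segments = floor(32768 / 1024)
Full segments = floor(32.0) = 32

32


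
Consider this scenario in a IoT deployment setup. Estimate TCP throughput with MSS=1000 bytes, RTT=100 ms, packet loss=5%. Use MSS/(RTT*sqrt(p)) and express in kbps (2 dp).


Given: MSS = 1000 bytes, RTT = 100 ms, loss = 5%
RTT in seconds = 100 / 1000 = 0.1
Loss rate = 5% = 0.05
sqrt(loss) = sqrt(0.05) = 0.223606797750
Throughput (bytes/s) = 1000 / (0.1 * 0.223606797750) = 44721.3595
Throughput (kbps) = 44721.3595 * 8 / 1000 = 357.770876 -> 357.77 kbps (2 dp)

357.77


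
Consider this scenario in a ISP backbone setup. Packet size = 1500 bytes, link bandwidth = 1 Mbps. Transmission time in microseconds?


Given: packet = 1500 bytes, bandwidth = 1 Mbps
Packet in bits = 1500 * 8 = 12000 bits
Bandwidth = 1 * 10^6 = 1000000 bps
Time = 12000 / 1000000 seconds
Time in us = 12000 * 10^6 / 1000000 = 12000

12000


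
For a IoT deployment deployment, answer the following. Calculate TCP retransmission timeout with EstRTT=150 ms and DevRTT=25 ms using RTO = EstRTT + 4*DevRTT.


Given: EstRTT = 150 ms, DevRTT = 25 ms
Timeout = EstRTT + 4 * DevRTT
4 * DevRTT = 4 * 25 = 100
Timeout = 150 + 100 = 250 ms

250


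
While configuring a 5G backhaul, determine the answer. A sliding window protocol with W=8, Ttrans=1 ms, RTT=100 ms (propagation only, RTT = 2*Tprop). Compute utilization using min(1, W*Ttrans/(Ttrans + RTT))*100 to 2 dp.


Given: W = 8, Ttrans = 1 ms, RTT = 100 ms (= 2 * Tprop, Tprop = 50 ms)
Cycle time = Ttrans + RTT = 1 + 100 = 101 ms (first packet sent until its ACK returns)
W * Ttrans = 8 * 1 = 8 ms of sending per cycle
W * Ttrans / (Ttrans + RTT) = 8 / 101 = 0.079208
U = min(1, 0.079208) = 0.079208
U% = 7.92%

7.92


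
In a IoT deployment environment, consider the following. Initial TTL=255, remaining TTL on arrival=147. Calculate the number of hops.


Given: initial TTL = 255, received TTL = 147
Hops = initial TTL - received TTL
Hops = 255 - 147 = 108

108


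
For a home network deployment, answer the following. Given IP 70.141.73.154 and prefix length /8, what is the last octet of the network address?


Given: IP = 70.141.73.154, prefix = /8
Subnet mask = 255.0.0.0
Last octet of IP: 154
Last octet of mask: 0
Network last octet = 154 AND 0 = 0

0


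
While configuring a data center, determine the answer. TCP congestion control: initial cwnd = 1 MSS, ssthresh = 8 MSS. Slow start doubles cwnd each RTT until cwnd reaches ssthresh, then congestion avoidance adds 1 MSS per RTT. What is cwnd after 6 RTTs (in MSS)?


RTT 0: cwnd = 1 MSS (initial)
RTT 1: cwnd = 2 MSS (slow start, doubled)
RTT 2: cwnd = 4 MSS (slow start, doubled)
RTT 3: cwnd = 8 MSS (slow start, doubled)
RTT 4: cwnd = 9 MSS (congestion avoidance, +1)
RTT 5: cwnd = 10 MSS (congestion avoidance, +1)
RTT 6: cwnd = 11 MSS (congestion avoidance, +1)

11


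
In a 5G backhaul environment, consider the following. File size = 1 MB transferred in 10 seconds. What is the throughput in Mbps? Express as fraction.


Given: file = 1 MB, time = 10 s
File in Mb = 1 * 8 = 8 Mb
Throughput = 8 / 10 Mbps
Throughput = 4/5 Mbps

4/5


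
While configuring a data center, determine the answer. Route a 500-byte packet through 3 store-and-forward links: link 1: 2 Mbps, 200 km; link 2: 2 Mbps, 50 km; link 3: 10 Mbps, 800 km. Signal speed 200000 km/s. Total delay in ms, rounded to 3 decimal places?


Packet = 500 bytes = 4000 bits. Store-and-forward: sum (t_trans + t_prop) per link.
Link 1: t_trans = 4000/(2*10^6) s = 2.0000 ms; t_prop = 200/200000 s = 1.0000 ms; subtotal = 3.0000 ms
Link 2: t_trans = 4000/(2*10^6) s = 2.0000 ms; t_prop = 50/200000 s = 0.2500 ms; subtotal = 2.2500 ms
Link 3: t_trans = 4000/(10*10^6) s = 0.4000 ms; t_prop = 800/200000 s = 4.0000 ms; subtotal = 4.4000 ms
End-to-end = 3.0000 + 2.2500 + 4.4000 = 9.6500 ms -> 9.650 ms (3 dp)

9.650


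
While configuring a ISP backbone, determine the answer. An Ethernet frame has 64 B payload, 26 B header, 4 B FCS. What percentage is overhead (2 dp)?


Given: payload = 64 B, header = 26 B, trailer = 4 B
Overhead bytes = header + trailer = 26 + 4 = 30
Total frame = payload + overhead = 64 + 30 = 94
Overhead % = 30 / 94 * 100 = 31.9149% -> 31.91% (2 dp)

31.91


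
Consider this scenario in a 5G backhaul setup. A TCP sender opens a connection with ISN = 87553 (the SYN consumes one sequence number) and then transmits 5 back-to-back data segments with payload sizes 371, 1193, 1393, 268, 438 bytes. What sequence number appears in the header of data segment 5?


The SYN occupies sequence number ISN = 87553, so the first data byte is ISN + 1 = 87554.
SEQ of data segment i = (ISN + 1) + sum of payload sizes of segments 1..i-1.
Segment 1: SEQ = 87554, payload = 371 bytes
Segment 2: SEQ = 87925, payload = 1193 bytes
Segment 3: SEQ = 89118, payload = 1393 bytes
Segment 4: SEQ = 90511, payload = 268 bytes
Segment 5: SEQ = 90779, payload = 438 bytes
SEQ of segment 5 = 87554 + 371 + 1193 + 1393 + 268 = 90779

90779


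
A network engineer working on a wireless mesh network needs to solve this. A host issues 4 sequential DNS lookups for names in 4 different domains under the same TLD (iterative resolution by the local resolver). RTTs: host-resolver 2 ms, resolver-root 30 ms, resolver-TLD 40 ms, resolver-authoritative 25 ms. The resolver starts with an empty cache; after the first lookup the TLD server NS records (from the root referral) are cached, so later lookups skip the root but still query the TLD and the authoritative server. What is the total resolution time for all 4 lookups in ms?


Lookup 1 (cold cache): local + root + TLD + auth = 2 + 30 + 40 + 25 = 97 ms
Lookups 2..4 (TLD NS cached -> skip root; new domain -> still ask TLD and auth): local + TLD + auth = 2 + 40 + 25 = 67 ms each
Remaining 3 lookups: 3 * 67 = 201 ms
Total = 97 + 201 = 298 ms

298


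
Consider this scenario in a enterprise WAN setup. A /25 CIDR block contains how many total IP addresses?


Given: CIDR prefix /25
Host bits = 32 - 25 = 7
Total addresses = 2^7 = 128

128


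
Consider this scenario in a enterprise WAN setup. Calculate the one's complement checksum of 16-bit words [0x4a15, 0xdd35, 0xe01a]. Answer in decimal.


Given words: [0x4a15, 0xdd35, 0xe01a]
Step 1: Sum all words
Raw sum = 18965 + 56629 + 57370 = 132964
Step 2: Fold carry: (1892 + 2) = 1894
One's complement = ~1894 & 0xFFFF = 63641

63641


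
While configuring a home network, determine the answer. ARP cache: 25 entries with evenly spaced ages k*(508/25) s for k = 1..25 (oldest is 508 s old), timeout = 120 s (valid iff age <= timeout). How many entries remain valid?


Ages are k * 508/25 s for k = 1..25 (spacing = 20.3200 s).
Entry k is valid iff k * 508/25 <= 120 iff k <= 25 * 120 / 508 = 5.9055
n_valid = floor(5.9055) = 5
(n_stale = 25 - 5 = 20)

5


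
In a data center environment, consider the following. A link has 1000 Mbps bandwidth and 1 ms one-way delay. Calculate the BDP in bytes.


Given: bandwidth = 1000 Mbps, delay = 1 ms
BDP in bits = 1000 * 10^6 * 1 / 1000
BDP in bits = 1000000
BDP in bytes = 1000000 / 8 = 125000

125000


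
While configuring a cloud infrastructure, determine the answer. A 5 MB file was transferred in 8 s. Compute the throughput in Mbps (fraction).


Given: file = 5 MB, time = 8 s
File in Mb = 5 * 8 = 40 Mb
Throughput = 40 / 8 Mbps
Throughput = 5 Mbps

5


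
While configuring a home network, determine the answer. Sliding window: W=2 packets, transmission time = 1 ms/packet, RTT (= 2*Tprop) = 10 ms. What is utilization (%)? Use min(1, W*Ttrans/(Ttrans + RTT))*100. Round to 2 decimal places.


Given: W = 2, Ttrans = 1 ms, RTT = 10 ms (= 2 * Tprop, Tprop = 5 ms)
Cycle time = Ttrans + RTT = 1 + 10 = 11 ms (first packet sent until its ACK returns)
W * Ttrans = 2 * 1 = 2 ms of sending per cycle
W * Ttrans / (Ttrans + RTT) = 2 / 11 = 0.181818
U = min(1, 0.181818) = 0.181818
U% = 18.18%

18.18


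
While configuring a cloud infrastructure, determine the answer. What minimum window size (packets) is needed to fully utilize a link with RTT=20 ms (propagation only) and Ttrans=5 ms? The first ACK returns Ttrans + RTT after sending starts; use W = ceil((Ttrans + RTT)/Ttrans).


Given: Ttrans = 5 ms, RTT = 20 ms (= 2 * Tprop, Tprop = 10 ms)
Time until first ACK returns = Ttrans + RTT = 5 + 20 = 25 ms
Need W * Ttrans >= Ttrans + RTT  ->  W >= (Ttrans + RTT) / Ttrans
(Ttrans + RTT) / Ttrans = 25 / 5 = 5
W_min = ceil(5) = 5

5


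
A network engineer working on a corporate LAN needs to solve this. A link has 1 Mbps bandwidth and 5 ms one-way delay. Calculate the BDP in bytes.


Given: bandwidth = 1 Mbps, delay = 5 ms
BDP in bits = 1 * 10^6 * 5 / 1000
BDP in bits = 5000
BDP in bytes = 5000 / 8 = 625

625


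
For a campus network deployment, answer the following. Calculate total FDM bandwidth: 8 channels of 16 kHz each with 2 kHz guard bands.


Given: 8 channels, 16 kHz each, guard = 2 kHz
Channel bandwidth = 8 * 16 = 128 kHz
Guard bands = 7 gaps * 2 kHz = 14 kHz
Total = 128 + 14 = 142 kHz

142


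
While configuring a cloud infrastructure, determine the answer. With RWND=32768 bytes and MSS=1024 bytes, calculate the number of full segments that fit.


Given: RWND = 32768 bytes, MSS = 1024 bytes
Full segments = floor(RWND / MSS)
Full segments = floor(32768 / 1024)
Full segments = floor(32.0) = 32

32


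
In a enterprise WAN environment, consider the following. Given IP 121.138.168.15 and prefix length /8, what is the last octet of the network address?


Given: IP = 121.138.168.15, prefix = /8
Subnet mask = 255.0.0.0
Last octet of IP: 15
Last octet of mask: 0
Network last octet = 15 AND 0 = 0

0


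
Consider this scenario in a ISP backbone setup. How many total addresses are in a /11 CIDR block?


Given: CIDR prefix /11
Host bits = 32 - 11 = 21
Total addresses = 2^21 = 2097152

2097152


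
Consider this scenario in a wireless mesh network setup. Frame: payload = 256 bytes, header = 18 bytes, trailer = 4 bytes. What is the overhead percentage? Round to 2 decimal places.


Given: payload = 256 B, header = 18 B, trailer = 4 B
Overhead bytes = header + trailer = 18 + 4 = 22
Total frame = payload + overhead = 256 + 22 = 278
Overhead % = 22 / 278 * 100 = 7.9137% -> 7.91% (2 dp)

7.91


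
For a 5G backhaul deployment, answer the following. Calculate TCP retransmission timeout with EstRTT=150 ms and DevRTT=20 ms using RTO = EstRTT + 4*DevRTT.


Given: EstRTT = 150 ms, DevRTT = 20 ms
Timeout = EstRTT + 4 * DevRTT
4 * DevRTT = 4 * 20 = 80
Timeout = 150 + 80 = 230 ms

230
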